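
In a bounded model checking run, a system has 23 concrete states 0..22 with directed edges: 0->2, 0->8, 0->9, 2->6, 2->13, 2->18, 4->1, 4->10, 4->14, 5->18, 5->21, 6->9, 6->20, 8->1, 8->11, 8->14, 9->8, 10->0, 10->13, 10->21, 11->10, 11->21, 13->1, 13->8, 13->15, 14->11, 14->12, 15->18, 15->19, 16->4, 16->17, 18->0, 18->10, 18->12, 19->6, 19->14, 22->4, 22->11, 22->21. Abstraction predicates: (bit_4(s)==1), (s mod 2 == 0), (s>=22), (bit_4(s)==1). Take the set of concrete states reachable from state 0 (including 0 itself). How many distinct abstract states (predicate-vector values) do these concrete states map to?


BFS from 0:
Concrete reachable: {0, 1, 2, 6, 8, 9, 10, 11, 12, 13, 14, 15, 18, 19, 20, 21}
Abstract via predicates (bit_4(s)==1), (s mod 2 == 0), (s>=22), (bit_4(s)==1):
  (0,0,0,0) <- {1, 9, 11, 13, 15}
  (0,1,0,0) <- {0, 2, 6, 8, 10, 12, 14}
  (1,0,0,1) <- {19, 21}
  (1,1,0,1) <- {18, 20}
Distinct abstract states = 4

4


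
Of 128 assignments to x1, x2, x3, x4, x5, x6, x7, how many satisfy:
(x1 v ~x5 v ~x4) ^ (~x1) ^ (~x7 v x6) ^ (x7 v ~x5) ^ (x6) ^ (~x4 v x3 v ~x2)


CNF with 6 clauses over 7 vars (128 assignments).
An assignment satisfies CNF iff every clause has >=1 true literal.
Check each row (bits = x1,x2,x3,x4,x5,x6,x7; clause T/F shown):
  row 0 [0000000]: clauses=TTTTFT -> 0
  row 1 [0000001]: clauses=TTFTFT -> 0
  row 2 [0000010]: clauses=TTTTTT -> 1
  row 3 [0000011]: clauses=TTTTTT -> 1
  row 4 [0000100]: clauses=TTTFFT -> 0
  (every remaining row is evaluated the same way; all 128 results are listed next)
Full result column, 8 rows per line (x1,x2,x3,x4 fixed per line; x5,x6,x7 runs 000..111 left to right):
  rows 0-7 [x1,x2,x3,x4=0000]: 00110001  (ones: 3)
  rows 8-15 [x1,x2,x3,x4=0001]: 00110000  (ones: 2)
  rows 16-23 [x1,x2,x3,x4=0010]: 00110001  (ones: 3)
  rows 24-31 [x1,x2,x3,x4=0011]: 00110000  (ones: 2)
  rows 32-39 [x1,x2,x3,x4=0100]: 00110001  (ones: 3)
  rows 40-47 [x1,x2,x3,x4=0101]: 00000000  (ones: 0)
  rows 48-55 [x1,x2,x3,x4=0110]: 00110001  (ones: 3)
  rows 56-63 [x1,x2,x3,x4=0111]: 00110000  (ones: 2)
  rows 64-71 [x1,x2,x3,x4=1000]: 00000000  (ones: 0)
  rows 72-79 [x1,x2,x3,x4=1001]: 00000000  (ones: 0)
  rows 80-87 [x1,x2,x3,x4=1010]: 00000000  (ones: 0)
  rows 88-95 [x1,x2,x3,x4=1011]: 00000000  (ones: 0)
  rows 96-103 [x1,x2,x3,x4=1100]: 00000000  (ones: 0)
  rows 104-111 [x1,x2,x3,x4=1101]: 00000000  (ones: 0)
  rows 112-119 [x1,x2,x3,x4=1110]: 00000000  (ones: 0)
  rows 120-127 [x1,x2,x3,x4=1111]: 00000000  (ones: 0)
Satisfying assignments = 3+2+3+2+3+0+3+2+0+0+0+0+0+0+0+0 = 18

18


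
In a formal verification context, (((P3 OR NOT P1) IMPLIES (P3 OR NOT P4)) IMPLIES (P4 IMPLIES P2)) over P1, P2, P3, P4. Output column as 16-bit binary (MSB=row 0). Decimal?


Formula: (((P3 OR NOT P1) IMPLIES (P3 OR NOT P4)) IMPLIES (P4 IMPLIES P2)) over P1, P2, P3, P4 (16 rows)
Evaluate each row (bits = P1,P2,P3,P4, MSB first):
  row 0 [0000]: (((0 OR NOT 0) IMPLIES (0 OR NOT 0)) IMPLIES (0 IMPLIES 0)) -> 1
  row 1 [0001]: (((0 OR NOT 0) IMPLIES (0 OR NOT 1)) IMPLIES (1 IMPLIES 0)) -> 1
  row 2 [0010]: (((1 OR NOT 0) IMPLIES (1 OR NOT 0)) IMPLIES (0 IMPLIES 0)) -> 1
  row 3 [0011]: (((1 OR NOT 0) IMPLIES (1 OR NOT 1)) IMPLIES (1 IMPLIES 0)) -> 0
  row 4 [0100]: (((0 OR NOT 0) IMPLIES (0 OR NOT 0)) IMPLIES (0 IMPLIES 1)) -> 1
  row 5 [0101]: (((0 OR NOT 0) IMPLIES (0 OR NOT 1)) IMPLIES (1 IMPLIES 1)) -> 1
  row 6 [0110]: (((1 OR NOT 0) IMPLIES (1 OR NOT 0)) IMPLIES (0 IMPLIES 1)) -> 1
  row 7 [0111]: (((1 OR NOT 0) IMPLIES (1 OR NOT 1)) IMPLIES (1 IMPLIES 1)) -> 1
  row 8 [1000]: (((0 OR NOT 1) IMPLIES (0 OR NOT 0)) IMPLIES (0 IMPLIES 0)) -> 1
  row 9 [1001]: (((0 OR NOT 1) IMPLIES (0 OR NOT 1)) IMPLIES (1 IMPLIES 0)) -> 0
  row 10 [1010]: (((1 OR NOT 1) IMPLIES (1 OR NOT 0)) IMPLIES (0 IMPLIES 0)) -> 1
  row 11 [1011]: (((1 OR NOT 1) IMPLIES (1 OR NOT 1)) IMPLIES (1 IMPLIES 0)) -> 0
  row 12 [1100]: (((0 OR NOT 1) IMPLIES (0 OR NOT 0)) IMPLIES (0 IMPLIES 1)) -> 1
  row 13 [1101]: (((0 OR NOT 1) IMPLIES (0 OR NOT 1)) IMPLIES (1 IMPLIES 1)) -> 1
  row 14 [1110]: (((1 OR NOT 1) IMPLIES (1 OR NOT 0)) IMPLIES (0 IMPLIES 1)) -> 1
  row 15 [1111]: (((1 OR NOT 1) IMPLIES (1 OR NOT 1)) IMPLIES (1 IMPLIES 1)) -> 1
Full result column, 4 rows per line (P1,P2 fixed per line; P3,P4 runs 00..11 left to right):
  rows 0-3 [P1,P2=00]: 1110  = hex E
  rows 4-7 [P1,P2=01]: 1111  = hex F
  rows 8-11 [P1,P2=10]: 1010  = hex A
  rows 12-15 [P1,P2=11]: 1111  = hex F
Output column (row 0 .. row 15) = 1110111110101111
Output column grouped in 4s = 1110 1111 1010 1111 = 0xEFAF
Convert to decimal digit by digit (value = value*16 + digit):
  E -> 14
  14*16 + 15 (F) = 239
  239*16 + 10 (A) = 3834
  3834*16 + 15 (F) = 61359
Decimal = 61359

61359


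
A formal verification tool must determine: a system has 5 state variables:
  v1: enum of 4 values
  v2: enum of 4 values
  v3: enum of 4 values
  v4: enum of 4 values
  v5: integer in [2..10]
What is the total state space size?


State space = product of domain sizes of all variables.
Domain sizes:
  v1 (enum of 4 values): 4
  v2 (enum of 4 values): 4
  v3 (enum of 4 values): 4
  v4 (enum of 4 values): 4
  v5 (integer in [2..10]): 9
Product = 4 * 4 * 4 * 4 * 9 = 2304

2304


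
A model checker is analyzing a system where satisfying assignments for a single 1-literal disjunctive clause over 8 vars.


Step 1: Total=2^8=256
Step 2: Unsat when all 1 false: 2^7=128
Step 3: Sat=256-128=128

128


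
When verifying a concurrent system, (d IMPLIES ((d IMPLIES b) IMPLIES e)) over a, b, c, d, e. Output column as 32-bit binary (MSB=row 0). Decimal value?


Formula: (d IMPLIES ((d IMPLIES b) IMPLIES e)) over a, b, c, d, e (32 rows)
Evaluate each row (bits = a,b,c,d,e, MSB first):
  row 0 [00000]: (0 IMPLIES ((0 IMPLIES 0) IMPLIES 0)) -> 1
  row 1 [00001]: (0 IMPLIES ((0 IMPLIES 0) IMPLIES 1)) -> 1
  row 2 [00010]: (1 IMPLIES ((1 IMPLIES 0) IMPLIES 0)) -> 1
  row 3 [00011]: (1 IMPLIES ((1 IMPLIES 0) IMPLIES 1)) -> 1
  row 4 [00100]: (0 IMPLIES ((0 IMPLIES 0) IMPLIES 0)) -> 1
  row 5 [00101]: (0 IMPLIES ((0 IMPLIES 0) IMPLIES 1)) -> 1
  row 6 [00110]: (1 IMPLIES ((1 IMPLIES 0) IMPLIES 0)) -> 1
  row 7 [00111]: (1 IMPLIES ((1 IMPLIES 0) IMPLIES 1)) -> 1
  row 8 [01000]: (0 IMPLIES ((0 IMPLIES 1) IMPLIES 0)) -> 1
  row 9 [01001]: (0 IMPLIES ((0 IMPLIES 1) IMPLIES 1)) -> 1
  row 10 [01010]: (1 IMPLIES ((1 IMPLIES 1) IMPLIES 0)) -> 0
  row 11 [01011]: (1 IMPLIES ((1 IMPLIES 1) IMPLIES 1)) -> 1
  row 12 [01100]: (0 IMPLIES ((0 IMPLIES 1) IMPLIES 0)) -> 1
  row 13 [01101]: (0 IMPLIES ((0 IMPLIES 1) IMPLIES 1)) -> 1
  row 14 [01110]: (1 IMPLIES ((1 IMPLIES 1) IMPLIES 0)) -> 0
  row 15 [01111]: (1 IMPLIES ((1 IMPLIES 1) IMPLIES 1)) -> 1
  row 16 [10000]: (0 IMPLIES ((0 IMPLIES 0) IMPLIES 0)) -> 1
  row 17 [10001]: (0 IMPLIES ((0 IMPLIES 0) IMPLIES 1)) -> 1
  row 18 [10010]: (1 IMPLIES ((1 IMPLIES 0) IMPLIES 0)) -> 1
  row 19 [10011]: (1 IMPLIES ((1 IMPLIES 0) IMPLIES 1)) -> 1
  row 20 [10100]: (0 IMPLIES ((0 IMPLIES 0) IMPLIES 0)) -> 1
  row 21 [10101]: (0 IMPLIES ((0 IMPLIES 0) IMPLIES 1)) -> 1
  row 22 [10110]: (1 IMPLIES ((1 IMPLIES 0) IMPLIES 0)) -> 1
  row 23 [10111]: (1 IMPLIES ((1 IMPLIES 0) IMPLIES 1)) -> 1
  row 24 [11000]: (0 IMPLIES ((0 IMPLIES 1) IMPLIES 0)) -> 1
  row 25 [11001]: (0 IMPLIES ((0 IMPLIES 1) IMPLIES 1)) -> 1
  row 26 [11010]: (1 IMPLIES ((1 IMPLIES 1) IMPLIES 0)) -> 0
  row 27 [11011]: (1 IMPLIES ((1 IMPLIES 1) IMPLIES 1)) -> 1
  row 28 [11100]: (0 IMPLIES ((0 IMPLIES 1) IMPLIES 0)) -> 1
  row 29 [11101]: (0 IMPLIES ((0 IMPLIES 1) IMPLIES 1)) -> 1
  row 30 [11110]: (1 IMPLIES ((1 IMPLIES 1) IMPLIES 0)) -> 0
  row 31 [11111]: (1 IMPLIES ((1 IMPLIES 1) IMPLIES 1)) -> 1
Full result column, 4 rows per line (a,b,c fixed per line; d,e runs 00..11 left to right):
  rows 0-3 [a,b,c=000]: 1111  = hex F
  rows 4-7 [a,b,c=001]: 1111  = hex F
  rows 8-11 [a,b,c=010]: 1101  = hex D
  rows 12-15 [a,b,c=011]: 1101  = hex D
  rows 16-19 [a,b,c=100]: 1111  = hex F
  rows 20-23 [a,b,c=101]: 1111  = hex F
  rows 24-27 [a,b,c=110]: 1101  = hex D
  rows 28-31 [a,b,c=111]: 1101  = hex D
Output column (row 0 .. row 31) = 11111111110111011111111111011101
Output column grouped in 4s = 1111 1111 1101 1101 1111 1111 1101 1101 = 0xFFDDFFDD
Convert to decimal digit by digit (value = value*16 + digit):
  F -> 15
  15*16 + 15 (F) = 255
  255*16 + 13 (D) = 4093
  4093*16 + 13 (D) = 65501
  65501*16 + 15 (F) = 1048031
  1048031*16 + 15 (F) = 16768511
  16768511*16 + 13 (D) = 268296189
  268296189*16 + 13 (D) = 4292739037
Decimal = 4292739037

4292739037


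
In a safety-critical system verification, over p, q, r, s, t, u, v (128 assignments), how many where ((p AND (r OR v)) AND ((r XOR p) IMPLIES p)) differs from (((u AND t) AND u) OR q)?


F1 = ((p AND (r OR v)) AND ((r XOR p) IMPLIES p))
F2 = (((u AND t) AND u) OR q)
Evaluate both on each of 128 rows (bits = p,q,r,s,t,u,v):
  row 0 [0000000]: F1=0 F2=0 -> 0
  row 1 [0000001]: F1=0 F2=0 -> 0
  row 2 [0000010]: F1=0 F2=0 -> 0
  row 3 [0000011]: F1=0 F2=0 -> 0
  row 4 [0000100]: F1=0 F2=0 -> 0
  (every remaining row is evaluated the same way; all 128 results are listed next)
Full result column, 8 rows per line (p,q,r,s fixed per line; t,u,v runs 000..111 left to right):
  rows 0-7 [p,q,r,s=0000]: 00000011  (ones: 2)
  rows 8-15 [p,q,r,s=0001]: 00000011  (ones: 2)
  rows 16-23 [p,q,r,s=0010]: 00000011  (ones: 2)
  rows 24-31 [p,q,r,s=0011]: 00000011  (ones: 2)
  rows 32-39 [p,q,r,s=0100]: 11111111  (ones: 8)
  rows 40-47 [p,q,r,s=0101]: 11111111  (ones: 8)
  rows 48-55 [p,q,r,s=0110]: 11111111  (ones: 8)
  rows 56-63 [p,q,r,s=0111]: 11111111  (ones: 8)
  rows 64-71 [p,q,r,s=1000]: 01010110  (ones: 4)
  rows 72-79 [p,q,r,s=1001]: 01010110  (ones: 4)
  rows 80-87 [p,q,r,s=1010]: 11111100  (ones: 6)
  rows 88-95 [p,q,r,s=1011]: 11111100  (ones: 6)
  rows 96-103 [p,q,r,s=1100]: 10101010  (ones: 4)
  rows 104-111 [p,q,r,s=1101]: 10101010  (ones: 4)
  rows 112-119 [p,q,r,s=1110]: 00000000  (ones: 0)
  rows 120-127 [p,q,r,s=1111]: 00000000  (ones: 0)
Disagreements = 2+2+2+2+8+8+8+8+4+4+6+6+4+4+0+0 = 68

68


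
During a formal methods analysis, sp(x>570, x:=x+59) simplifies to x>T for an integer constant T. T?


Formula: sp(P, x:=E) = exists old_x. (x = E[old_x/x]) AND P[old_x/x] (old_x is the value of x before the assignment; eliminate old_x by solving x = E[old_x/x] for old_x)
Step 1: Precondition P: x>570, i.e. old_x > 570
Step 2: Assignment gives x = old_x + 59, so old_x = x - 59
Step 3: Substitute into P: x - 59 > 570
Step 4: Simplify: x > 570+59 = 629

629


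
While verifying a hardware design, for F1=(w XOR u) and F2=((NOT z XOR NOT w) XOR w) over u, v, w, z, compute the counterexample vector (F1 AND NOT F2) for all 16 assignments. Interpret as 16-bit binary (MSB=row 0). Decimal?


F1 = (w XOR u)
F2 = ((NOT z XOR NOT w) XOR w)
Counterexample to F1=>F2 is where F1=1 and F2=0.
Evaluate each row (bits = u,v,w,z, MSB first):
  row 0 [0000]: F1=0 F2=0 -> F1&~F2 -> 0
  row 1 [0001]: F1=0 F2=1 -> F1&~F2 -> 0
  row 2 [0010]: F1=1 F2=0 -> F1&~F2 -> 1
  row 3 [0011]: F1=1 F2=1 -> F1&~F2 -> 0
  row 4 [0100]: F1=0 F2=0 -> F1&~F2 -> 0
  row 5 [0101]: F1=0 F2=1 -> F1&~F2 -> 0
  row 6 [0110]: F1=1 F2=0 -> F1&~F2 -> 1
  row 7 [0111]: F1=1 F2=1 -> F1&~F2 -> 0
  row 8 [1000]: F1=1 F2=0 -> F1&~F2 -> 1
  row 9 [1001]: F1=1 F2=1 -> F1&~F2 -> 0
  row 10 [1010]: F1=0 F2=0 -> F1&~F2 -> 0
  row 11 [1011]: F1=0 F2=1 -> F1&~F2 -> 0
  row 12 [1100]: F1=1 F2=0 -> F1&~F2 -> 1
  row 13 [1101]: F1=1 F2=1 -> F1&~F2 -> 0
  row 14 [1110]: F1=0 F2=0 -> F1&~F2 -> 0
  row 15 [1111]: F1=0 F2=1 -> F1&~F2 -> 0
Full result column, 4 rows per line (u,v fixed per line; w,z runs 00..11 left to right):
  rows 0-3 [u,v=00]: 0010  = hex 2
  rows 4-7 [u,v=01]: 0010  = hex 2
  rows 8-11 [u,v=10]: 1000  = hex 8
  rows 12-15 [u,v=11]: 1000  = hex 8
Counterexample vector (row 0 .. row 15) = 0010001010001000
Output column grouped in 4s = 0010 0010 1000 1000 = 0x2288
Convert to decimal digit by digit (value = value*16 + digit):
  2 -> 2
  2*16 + 2 = 34
  34*16 + 8 = 552
  552*16 + 8 = 8840
Decimal = 8840

8840


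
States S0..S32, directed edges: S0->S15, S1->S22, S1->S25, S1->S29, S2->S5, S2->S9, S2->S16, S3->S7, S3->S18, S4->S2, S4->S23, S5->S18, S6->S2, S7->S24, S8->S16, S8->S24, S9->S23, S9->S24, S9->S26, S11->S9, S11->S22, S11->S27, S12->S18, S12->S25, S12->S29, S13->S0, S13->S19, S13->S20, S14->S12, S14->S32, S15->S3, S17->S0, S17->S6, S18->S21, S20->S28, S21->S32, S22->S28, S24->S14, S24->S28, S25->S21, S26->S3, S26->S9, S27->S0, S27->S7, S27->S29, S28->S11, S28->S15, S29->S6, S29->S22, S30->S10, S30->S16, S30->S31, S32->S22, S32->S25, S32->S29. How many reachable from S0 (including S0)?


BFS from S0:
  layer 0: {S0}
  layer 1: {S15}
  layer 2: {S3}
  layer 3: {S7, S18}
  layer 4: {S21, S24}
  layer 5: {S14, S28, S32}
  layer 6: {S11, S12, S22, S25, S29}
  layer 7: {S6, S9, S27}
  layer 8: {S2, S23, S26}
  layer 9: {S5, S16}
Reachable set: {S0, S2, S3, S5, S6, S7, S9, S11, S12, S14, S15, S16, S18, S21, S22, S23, S24, S25, S26, S27, S28, S29, S32}
Count = 23

23


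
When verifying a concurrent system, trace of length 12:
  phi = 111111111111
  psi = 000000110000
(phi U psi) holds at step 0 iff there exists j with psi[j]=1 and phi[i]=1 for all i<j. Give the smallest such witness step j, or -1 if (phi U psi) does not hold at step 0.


(phi U psi) at 0: need smallest j with psi[j]=1 and phi[i]=1 for all i in [0,j).
Scan from step 0:
  step 0: phi=1, psi=0 -> continue
  step 1: phi=1, psi=0 -> continue
  step 2: phi=1, psi=0 -> continue
  step 3: phi=1, psi=0 -> continue
  step 6: psi=1 and phi held for [0,6) -> witness found
Witness step = 6

6


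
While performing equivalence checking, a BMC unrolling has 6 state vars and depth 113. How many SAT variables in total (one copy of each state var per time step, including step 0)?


BMC unrolls to depth k, creating one copy of each state var for steps 0..k.
Step count = 113 + 1 = 114 (steps 0 through 113)
Vars per step = 6
Total = 6 * 114 = 684

684


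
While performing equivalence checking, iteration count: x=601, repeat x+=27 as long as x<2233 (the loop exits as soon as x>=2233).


Step 1: x goes from 601 toward 2233 by 27; the body runs while x<2233, so iterations = ceil((bound-start)/step)
Step 2: Distance=1632
Step 3: ceil(1632/27)=61

61


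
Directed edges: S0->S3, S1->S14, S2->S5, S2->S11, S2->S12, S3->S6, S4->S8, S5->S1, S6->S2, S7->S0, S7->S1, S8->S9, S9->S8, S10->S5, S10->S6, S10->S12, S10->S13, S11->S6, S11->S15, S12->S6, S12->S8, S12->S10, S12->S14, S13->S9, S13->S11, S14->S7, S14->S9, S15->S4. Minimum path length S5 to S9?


BFS layer-by-layer from S5:
  dist 0: {S5}
  dist 1: {S1}
  dist 2: {S14}
  dist 3: {S7, S9}
  -> S9 reached at distance 3
Shortest path length = 3

3


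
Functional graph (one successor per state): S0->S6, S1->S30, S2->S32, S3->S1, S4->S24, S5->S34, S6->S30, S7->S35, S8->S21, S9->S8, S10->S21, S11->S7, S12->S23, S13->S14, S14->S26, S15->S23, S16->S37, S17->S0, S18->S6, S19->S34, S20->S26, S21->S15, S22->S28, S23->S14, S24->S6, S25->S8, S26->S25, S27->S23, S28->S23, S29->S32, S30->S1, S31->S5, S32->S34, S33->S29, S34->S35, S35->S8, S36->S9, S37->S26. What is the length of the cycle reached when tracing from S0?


Trace from S0 until a state repeats:
  S0 -> S6 -> S30 -> S1 -> S30
S30 first seen at step 2, revisited at step 4.
Cycle length = 4 - 2 = 2

2


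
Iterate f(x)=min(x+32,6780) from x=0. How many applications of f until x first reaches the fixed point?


Step 1: x=0, cap=6780, increment=32
Step 2: x grows by 32 each step until capped at 6780; fixed point is x=6780
Step 3: iterations = ceil(6780/32) = 212

212


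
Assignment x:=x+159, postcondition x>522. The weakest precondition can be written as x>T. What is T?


Formula: wp(x:=E, P) = P[E/x] (substitute E for x in postcondition)
Step 1: Postcondition: x>522
Step 2: Substitute x+159 for x: x+159>522
Step 3: Solve for x: x > 522-159 = 363

363


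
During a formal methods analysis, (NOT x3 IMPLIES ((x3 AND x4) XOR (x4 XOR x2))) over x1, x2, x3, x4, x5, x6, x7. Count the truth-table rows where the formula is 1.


Formula: (NOT x3 IMPLIES ((x3 AND x4) XOR (x4 XOR x2))) over 7 vars (128 rows)
Evaluate each row (x1, x2, x3, x4, x5, x6, x7 as bits, MSB first):
  row 0 [0000000]: (NOT 0 IMPLIES ((0 AND 0) XOR (0 XOR 0))) -> 0
  row 1 [0000001]: (NOT 0 IMPLIES ((0 AND 0) XOR (0 XOR 0))) -> 0
  row 2 [0000010]: (NOT 0 IMPLIES ((0 AND 0) XOR (0 XOR 0))) -> 0
  row 3 [0000011]: (NOT 0 IMPLIES ((0 AND 0) XOR (0 XOR 0))) -> 0
  row 4 [0000100]: (NOT 0 IMPLIES ((0 AND 0) XOR (0 XOR 0))) -> 0
  (every remaining row is evaluated the same way; all 128 results are listed next)
Full result column, 8 rows per line (x1,x2,x3,x4 fixed per line; x5,x6,x7 runs 000..111 left to right):
  rows 0-7 [x1,x2,x3,x4=0000]: 00000000  (ones: 0)
  rows 8-15 [x1,x2,x3,x4=0001]: 11111111  (ones: 8)
  rows 16-23 [x1,x2,x3,x4=0010]: 11111111  (ones: 8)
  rows 24-31 [x1,x2,x3,x4=0011]: 11111111  (ones: 8)
  rows 32-39 [x1,x2,x3,x4=0100]: 11111111  (ones: 8)
  rows 40-47 [x1,x2,x3,x4=0101]: 00000000  (ones: 0)
  rows 48-55 [x1,x2,x3,x4=0110]: 11111111  (ones: 8)
  rows 56-63 [x1,x2,x3,x4=0111]: 11111111  (ones: 8)
  rows 64-71 [x1,x2,x3,x4=1000]: 00000000  (ones: 0)
  rows 72-79 [x1,x2,x3,x4=1001]: 11111111  (ones: 8)
  rows 80-87 [x1,x2,x3,x4=1010]: 11111111  (ones: 8)
  rows 88-95 [x1,x2,x3,x4=1011]: 11111111  (ones: 8)
  rows 96-103 [x1,x2,x3,x4=1100]: 11111111  (ones: 8)
  rows 104-111 [x1,x2,x3,x4=1101]: 00000000  (ones: 0)
  rows 112-119 [x1,x2,x3,x4=1110]: 11111111  (ones: 8)
  rows 120-127 [x1,x2,x3,x4=1111]: 11111111  (ones: 8)
Count of 1-rows = 0+8+8+8+8+0+8+8+0+8+8+8+8+0+8+8 = 96

96


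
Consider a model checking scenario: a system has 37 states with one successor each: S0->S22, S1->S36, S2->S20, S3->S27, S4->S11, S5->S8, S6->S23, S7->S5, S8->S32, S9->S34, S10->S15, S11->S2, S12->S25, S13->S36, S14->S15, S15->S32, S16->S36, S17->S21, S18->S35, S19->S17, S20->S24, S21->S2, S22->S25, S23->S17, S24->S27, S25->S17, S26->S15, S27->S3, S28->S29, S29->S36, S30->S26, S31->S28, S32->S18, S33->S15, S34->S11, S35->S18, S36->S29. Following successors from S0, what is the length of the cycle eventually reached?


Trace from S0 until a state repeats:
  S0 -> S22 -> S25 -> S17 -> S21 -> S2 -> S20 -> S24 -> S27 -> S3 -> S27
S27 first seen at step 8, revisited at step 10.
Cycle length = 10 - 8 = 2

2


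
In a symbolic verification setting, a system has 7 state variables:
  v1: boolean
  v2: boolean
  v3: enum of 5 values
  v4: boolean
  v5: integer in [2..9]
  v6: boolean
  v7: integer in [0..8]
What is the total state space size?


State space = product of domain sizes of all variables.
Domain sizes:
  v1 (boolean): 2
  v2 (boolean): 2
  v3 (enum of 5 values): 5
  v4 (boolean): 2
  v5 (integer in [2..9]): 8
  v6 (boolean): 2
  v7 (integer in [0..8]): 9
Product = 2 * 2 * 5 * 2 * 8 * 2 * 9 = 5760

5760


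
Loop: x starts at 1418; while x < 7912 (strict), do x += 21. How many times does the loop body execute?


Step 1: x goes from 1418 toward 7912 by 21; the body runs while x<7912, so iterations = ceil((bound-start)/step)
Step 2: Distance=6494
Step 3: ceil(6494/21)=310

310


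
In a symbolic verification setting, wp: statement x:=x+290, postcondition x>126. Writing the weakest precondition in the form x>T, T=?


Formula: wp(x:=E, P) = P[E/x] (substitute E for x in postcondition)
Step 1: Postcondition: x>126
Step 2: Substitute x+290 for x: x+290>126
Step 3: Solve for x: x > 126-290 = -164

-164


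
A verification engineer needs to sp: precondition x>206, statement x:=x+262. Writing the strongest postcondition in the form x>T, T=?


Formula: sp(P, x:=E) = exists old_x. (x = E[old_x/x]) AND P[old_x/x] (old_x is the value of x before the assignment; eliminate old_x by solving x = E[old_x/x] for old_x)
Step 1: Precondition P: x>206, i.e. old_x > 206
Step 2: Assignment gives x = old_x + 262, so old_x = x - 262
Step 3: Substitute into P: x - 262 > 206
Step 4: Simplify: x > 206+262 = 468

468


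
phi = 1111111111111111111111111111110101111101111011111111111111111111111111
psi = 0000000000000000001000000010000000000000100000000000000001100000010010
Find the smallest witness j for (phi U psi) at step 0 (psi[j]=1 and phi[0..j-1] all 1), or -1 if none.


(phi U psi) at 0: need smallest j with psi[j]=1 and phi[i]=1 for all i in [0,j).
Scan from step 0:
  step 0: phi=1, psi=0 -> continue
  step 1: phi=1, psi=0 -> continue
  step 2: phi=1, psi=0 -> continue
  step 3: phi=1, psi=0 -> continue
  step 18: psi=1 and phi held for [0,18) -> witness found
Witness step = 18

18


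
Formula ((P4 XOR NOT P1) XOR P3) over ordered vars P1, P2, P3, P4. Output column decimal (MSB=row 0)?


Formula: ((P4 XOR NOT P1) XOR P3) over P1, P2, P3, P4 (16 rows)
Evaluate each row (bits = P1,P2,P3,P4, MSB first):
  row 0 [0000]: ((0 XOR NOT 0) XOR 0) -> 1
  row 1 [0001]: ((1 XOR NOT 0) XOR 0) -> 0
  row 2 [0010]: ((0 XOR NOT 0) XOR 1) -> 0
  row 3 [0011]: ((1 XOR NOT 0) XOR 1) -> 1
  row 4 [0100]: ((0 XOR NOT 0) XOR 0) -> 1
  row 5 [0101]: ((1 XOR NOT 0) XOR 0) -> 0
  row 6 [0110]: ((0 XOR NOT 0) XOR 1) -> 0
  row 7 [0111]: ((1 XOR NOT 0) XOR 1) -> 1
  row 8 [1000]: ((0 XOR NOT 1) XOR 0) -> 0
  row 9 [1001]: ((1 XOR NOT 1) XOR 0) -> 1
  row 10 [1010]: ((0 XOR NOT 1) XOR 1) -> 1
  row 11 [1011]: ((1 XOR NOT 1) XOR 1) -> 0
  row 12 [1100]: ((0 XOR NOT 1) XOR 0) -> 0
  row 13 [1101]: ((1 XOR NOT 1) XOR 0) -> 1
  row 14 [1110]: ((0 XOR NOT 1) XOR 1) -> 1
  row 15 [1111]: ((1 XOR NOT 1) XOR 1) -> 0
Full result column, 4 rows per line (P1,P2 fixed per line; P3,P4 runs 00..11 left to right):
  rows 0-3 [P1,P2=00]: 1001  = hex 9
  rows 4-7 [P1,P2=01]: 1001  = hex 9
  rows 8-11 [P1,P2=10]: 0110  = hex 6
  rows 12-15 [P1,P2=11]: 0110  = hex 6
Output column (row 0 .. row 15) = 1001100101100110
Output column grouped in 4s = 1001 1001 0110 0110 = 0x9966
Convert to decimal digit by digit (value = value*16 + digit):
  9 -> 9
  9*16 + 9 = 153
  153*16 + 6 = 2454
  2454*16 + 6 = 39270
Decimal = 39270

39270


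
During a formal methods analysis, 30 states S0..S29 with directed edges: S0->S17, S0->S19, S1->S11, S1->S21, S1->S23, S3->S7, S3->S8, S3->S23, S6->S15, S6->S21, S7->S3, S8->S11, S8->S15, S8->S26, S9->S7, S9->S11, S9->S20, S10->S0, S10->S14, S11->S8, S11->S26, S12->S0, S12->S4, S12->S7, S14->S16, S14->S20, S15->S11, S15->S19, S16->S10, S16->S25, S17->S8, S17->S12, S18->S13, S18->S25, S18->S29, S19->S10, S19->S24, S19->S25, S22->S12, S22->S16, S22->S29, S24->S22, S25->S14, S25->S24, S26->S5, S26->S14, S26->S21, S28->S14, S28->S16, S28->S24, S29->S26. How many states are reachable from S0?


BFS from S0:
  layer 0: {S0}
  layer 1: {S17, S19}
  layer 2: {S8, S10, S12, S24, S25}
  layer 3: {S4, S7, S11, S14, S15, S22, S26}
  layer 4: {S3, S5, S16, S20, S21, S29}
  layer 5: {S23}
Reachable set: {S0, S3, S4, S5, S7, S8, S10, S11, S12, S14, S15, S16, S17, S19, S20, S21, S22, S23, S24, S25, S26, S29}
Count = 22

22


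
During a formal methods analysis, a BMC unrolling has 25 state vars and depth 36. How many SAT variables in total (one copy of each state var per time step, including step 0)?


BMC unrolls to depth k, creating one copy of each state var for steps 0..k.
Step count = 36 + 1 = 37 (steps 0 through 36)
Vars per step = 25
Total = 25 * 37 = 925

925


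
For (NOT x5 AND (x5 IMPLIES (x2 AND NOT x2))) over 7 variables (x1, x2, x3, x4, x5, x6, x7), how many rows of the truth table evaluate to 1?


Formula: (NOT x5 AND (x5 IMPLIES (x2 AND NOT x2))) over 7 vars (128 rows)
Evaluate each row (x1, x2, x3, x4, x5, x6, x7 as bits, MSB first):
  row 0 [0000000]: (NOT 0 AND (0 IMPLIES (0 AND NOT 0))) -> 1
  row 1 [0000001]: (NOT 0 AND (0 IMPLIES (0 AND NOT 0))) -> 1
  row 2 [0000010]: (NOT 0 AND (0 IMPLIES (0 AND NOT 0))) -> 1
  row 3 [0000011]: (NOT 0 AND (0 IMPLIES (0 AND NOT 0))) -> 1
  row 4 [0000100]: (NOT 1 AND (1 IMPLIES (0 AND NOT 0))) -> 0
  (every remaining row is evaluated the same way; all 128 results are listed next)
Full result column, 8 rows per line (x1,x2,x3,x4 fixed per line; x5,x6,x7 runs 000..111 left to right):
  rows 0-7 [x1,x2,x3,x4=0000]: 11110000  (ones: 4)
  rows 8-15 [x1,x2,x3,x4=0001]: 11110000  (ones: 4)
  rows 16-23 [x1,x2,x3,x4=0010]: 11110000  (ones: 4)
  rows 24-31 [x1,x2,x3,x4=0011]: 11110000  (ones: 4)
  rows 32-39 [x1,x2,x3,x4=0100]: 11110000  (ones: 4)
  rows 40-47 [x1,x2,x3,x4=0101]: 11110000  (ones: 4)
  rows 48-55 [x1,x2,x3,x4=0110]: 11110000  (ones: 4)
  rows 56-63 [x1,x2,x3,x4=0111]: 11110000  (ones: 4)
  rows 64-71 [x1,x2,x3,x4=1000]: 11110000  (ones: 4)
  rows 72-79 [x1,x2,x3,x4=1001]: 11110000  (ones: 4)
  rows 80-87 [x1,x2,x3,x4=1010]: 11110000  (ones: 4)
  rows 88-95 [x1,x2,x3,x4=1011]: 11110000  (ones: 4)
  rows 96-103 [x1,x2,x3,x4=1100]: 11110000  (ones: 4)
  rows 104-111 [x1,x2,x3,x4=1101]: 11110000  (ones: 4)
  rows 112-119 [x1,x2,x3,x4=1110]: 11110000  (ones: 4)
  rows 120-127 [x1,x2,x3,x4=1111]: 11110000  (ones: 4)
Count of 1-rows = 4+4+4+4+4+4+4+4+4+4+4+4+4+4+4+4 = 64

64


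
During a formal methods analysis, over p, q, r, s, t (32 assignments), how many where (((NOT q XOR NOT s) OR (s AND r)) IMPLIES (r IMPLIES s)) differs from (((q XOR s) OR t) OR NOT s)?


F1 = (((NOT q XOR NOT s) OR (s AND r)) IMPLIES (r IMPLIES s))
F2 = (((q XOR s) OR t) OR NOT s)
Evaluate both on each of 32 rows (bits = p,q,r,s,t):
  row 0 [00000]: F1=1 F2=1 -> 0
  row 1 [00001]: F1=1 F2=1 -> 0
  row 2 [00010]: F1=1 F2=1 -> 0
  row 3 [00011]: F1=1 F2=1 -> 0
  row 4 [00100]: F1=1 F2=1 -> 0
  row 5 [00101]: F1=1 F2=1 -> 0
  row 6 [00110]: F1=1 F2=1 -> 0
  row 7 [00111]: F1=1 F2=1 -> 0
  row 8 [01000]: F1=1 F2=1 -> 0
  row 9 [01001]: F1=1 F2=1 -> 0
  row 10 [01010]: F1=1 F2=0 (differ) -> 1
  row 11 [01011]: F1=1 F2=1 -> 0
  row 12 [01100]: F1=0 F2=1 (differ) -> 1
  row 13 [01101]: F1=0 F2=1 (differ) -> 1
  row 14 [01110]: F1=1 F2=0 (differ) -> 1
  row 15 [01111]: F1=1 F2=1 -> 0
  row 16 [10000]: F1=1 F2=1 -> 0
  row 17 [10001]: F1=1 F2=1 -> 0
  row 18 [10010]: F1=1 F2=1 -> 0
  row 19 [10011]: F1=1 F2=1 -> 0
  row 20 [10100]: F1=1 F2=1 -> 0
  row 21 [10101]: F1=1 F2=1 -> 0
  row 22 [10110]: F1=1 F2=1 -> 0
  row 23 [10111]: F1=1 F2=1 -> 0
  row 24 [11000]: F1=1 F2=1 -> 0
  row 25 [11001]: F1=1 F2=1 -> 0
  row 26 [11010]: F1=1 F2=0 (differ) -> 1
  row 27 [11011]: F1=1 F2=1 -> 0
  row 28 [11100]: F1=0 F2=1 (differ) -> 1
  row 29 [11101]: F1=0 F2=1 (differ) -> 1
  row 30 [11110]: F1=1 F2=0 (differ) -> 1
  row 31 [11111]: F1=1 F2=1 -> 0
Full result column, 8 rows per line (p,q fixed per line; r,s,t runs 000..111 left to right):
  rows 0-7 [p,q=00]: 00000000  (ones: 0)
  rows 8-15 [p,q=01]: 00101110  (ones: 4)
  rows 16-23 [p,q=10]: 00000000  (ones: 0)
  rows 24-31 [p,q=11]: 00101110  (ones: 4)
Disagreements = 0+4+0+4 = 8

8


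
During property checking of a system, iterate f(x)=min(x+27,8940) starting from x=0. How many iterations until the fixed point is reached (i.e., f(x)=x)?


Step 1: x=0, cap=8940, increment=27
Step 2: x grows by 27 each step until capped at 8940; fixed point is x=8940
Step 3: iterations = ceil(8940/27) = 332

332


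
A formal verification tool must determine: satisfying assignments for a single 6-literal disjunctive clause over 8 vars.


Step 1: Total=2^8=256
Step 2: Unsat when all 6 false: 2^2=4
Step 3: Sat=256-4=252

252


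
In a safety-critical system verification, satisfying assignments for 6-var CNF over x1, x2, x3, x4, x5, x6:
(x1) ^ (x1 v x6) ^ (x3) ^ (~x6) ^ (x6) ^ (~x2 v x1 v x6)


CNF with 6 clauses over 6 vars (64 assignments).
An assignment satisfies CNF iff every clause has >=1 true literal.
Check each row (bits = x1,x2,x3,x4,x5,x6; clause T/F shown):
  row 0 [000000]: clauses=FFFTFT -> 0
  row 1 [000001]: clauses=FTFFTT -> 0
  row 2 [000010]: clauses=FFFTFT -> 0
  row 3 [000011]: clauses=FTFFTT -> 0
  row 4 [000100]: clauses=FFFTFT -> 0
  (every remaining row is evaluated the same way; all 64 results are listed next)
Full result column, 8 rows per line (x1,x2,x3 fixed per line; x4,x5,x6 runs 000..111 left to right):
  rows 0-7 [x1,x2,x3=000]: 00000000  (ones: 0)
  rows 8-15 [x1,x2,x3=001]: 00000000  (ones: 0)
  rows 16-23 [x1,x2,x3=010]: 00000000  (ones: 0)
  rows 24-31 [x1,x2,x3=011]: 00000000  (ones: 0)
  rows 32-39 [x1,x2,x3=100]: 00000000  (ones: 0)
  rows 40-47 [x1,x2,x3=101]: 00000000  (ones: 0)
  rows 48-55 [x1,x2,x3=110]: 00000000  (ones: 0)
  rows 56-63 [x1,x2,x3=111]: 00000000  (ones: 0)
Satisfying assignments = 0+0+0+0+0+0+0+0 = 0

0


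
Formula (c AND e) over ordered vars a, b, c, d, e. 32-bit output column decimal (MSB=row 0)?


Formula: (c AND e) over a, b, c, d, e (32 rows)
Evaluate each row (bits = a,b,c,d,e, MSB first):
  row 0 [00000]: (0 AND 0) -> 0
  row 1 [00001]: (0 AND 1) -> 0
  row 2 [00010]: (0 AND 0) -> 0
  row 3 [00011]: (0 AND 1) -> 0
  row 4 [00100]: (1 AND 0) -> 0
  row 5 [00101]: (1 AND 1) -> 1
  row 6 [00110]: (1 AND 0) -> 0
  row 7 [00111]: (1 AND 1) -> 1
  row 8 [01000]: (0 AND 0) -> 0
  row 9 [01001]: (0 AND 1) -> 0
  row 10 [01010]: (0 AND 0) -> 0
  row 11 [01011]: (0 AND 1) -> 0
  row 12 [01100]: (1 AND 0) -> 0
  row 13 [01101]: (1 AND 1) -> 1
  row 14 [01110]: (1 AND 0) -> 0
  row 15 [01111]: (1 AND 1) -> 1
  row 16 [10000]: (0 AND 0) -> 0
  row 17 [10001]: (0 AND 1) -> 0
  row 18 [10010]: (0 AND 0) -> 0
  row 19 [10011]: (0 AND 1) -> 0
  row 20 [10100]: (1 AND 0) -> 0
  row 21 [10101]: (1 AND 1) -> 1
  row 22 [10110]: (1 AND 0) -> 0
  row 23 [10111]: (1 AND 1) -> 1
  row 24 [11000]: (0 AND 0) -> 0
  row 25 [11001]: (0 AND 1) -> 0
  row 26 [11010]: (0 AND 0) -> 0
  row 27 [11011]: (0 AND 1) -> 0
  row 28 [11100]: (1 AND 0) -> 0
  row 29 [11101]: (1 AND 1) -> 1
  row 30 [11110]: (1 AND 0) -> 0
  row 31 [11111]: (1 AND 1) -> 1
Full result column, 4 rows per line (a,b,c fixed per line; d,e runs 00..11 left to right):
  rows 0-3 [a,b,c=000]: 0000  = hex 0
  rows 4-7 [a,b,c=001]: 0101  = hex 5
  rows 8-11 [a,b,c=010]: 0000  = hex 0
  rows 12-15 [a,b,c=011]: 0101  = hex 5
  rows 16-19 [a,b,c=100]: 0000  = hex 0
  rows 20-23 [a,b,c=101]: 0101  = hex 5
  rows 24-27 [a,b,c=110]: 0000  = hex 0
  rows 28-31 [a,b,c=111]: 0101  = hex 5
Output column (row 0 .. row 31) = 00000101000001010000010100000101
Output column grouped in 4s = 0000 0101 0000 0101 0000 0101 0000 0101 = 0x05050505
Convert to decimal digit by digit (value = value*16 + digit):
  0 -> 0
  0*16 + 5 = 5
  5*16 + 0 = 80
  80*16 + 5 = 1285
  1285*16 + 0 = 20560
  20560*16 + 5 = 328965
  328965*16 + 0 = 5263440
  5263440*16 + 5 = 84215045
Decimal = 84215045

84215045


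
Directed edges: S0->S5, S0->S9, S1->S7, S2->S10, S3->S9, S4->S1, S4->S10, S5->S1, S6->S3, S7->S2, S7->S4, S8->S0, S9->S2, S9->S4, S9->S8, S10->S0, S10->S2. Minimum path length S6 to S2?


BFS layer-by-layer from S6:
  dist 0: {S6}
  dist 1: {S3}
  dist 2: {S9}
  dist 3: {S2, S4, S8}
  -> S2 reached at distance 3
Shortest path length = 3

3


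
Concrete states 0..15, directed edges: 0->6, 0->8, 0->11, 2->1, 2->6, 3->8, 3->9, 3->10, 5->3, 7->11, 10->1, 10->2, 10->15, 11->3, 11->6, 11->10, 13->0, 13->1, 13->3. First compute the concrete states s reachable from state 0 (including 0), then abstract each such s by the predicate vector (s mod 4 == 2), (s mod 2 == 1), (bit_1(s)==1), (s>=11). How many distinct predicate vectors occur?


BFS from 0:
Concrete reachable: {0, 1, 2, 3, 6, 8, 9, 10, 11, 15}
Abstract via predicates (s mod 4 == 2), (s mod 2 == 1), (bit_1(s)==1), (s>=11):
  (0,0,0,0) <- {0, 8}
  (0,1,0,0) <- {1, 9}
  (0,1,1,0) <- {3}
  (0,1,1,1) <- {11, 15}
  (1,0,1,0) <- {2, 6, 10}
Distinct abstract states = 5

5


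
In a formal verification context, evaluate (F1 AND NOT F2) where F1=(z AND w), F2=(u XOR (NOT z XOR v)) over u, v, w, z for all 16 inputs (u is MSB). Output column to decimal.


F1 = (z AND w)
F2 = (u XOR (NOT z XOR v))
Counterexample to F1=>F2 is where F1=1 and F2=0.
Evaluate each row (bits = u,v,w,z, MSB first):
  row 0 [0000]: F1=0 F2=1 -> F1&~F2 -> 0
  row 1 [0001]: F1=0 F2=0 -> F1&~F2 -> 0
  row 2 [0010]: F1=0 F2=1 -> F1&~F2 -> 0
  row 3 [0011]: F1=1 F2=0 -> F1&~F2 -> 1
  row 4 [0100]: F1=0 F2=0 -> F1&~F2 -> 0
  row 5 [0101]: F1=0 F2=1 -> F1&~F2 -> 0
  row 6 [0110]: F1=0 F2=0 -> F1&~F2 -> 0
  row 7 [0111]: F1=1 F2=1 -> F1&~F2 -> 0
  row 8 [1000]: F1=0 F2=0 -> F1&~F2 -> 0
  row 9 [1001]: F1=0 F2=1 -> F1&~F2 -> 0
  row 10 [1010]: F1=0 F2=0 -> F1&~F2 -> 0
  row 11 [1011]: F1=1 F2=1 -> F1&~F2 -> 0
  row 12 [1100]: F1=0 F2=1 -> F1&~F2 -> 0
  row 13 [1101]: F1=0 F2=0 -> F1&~F2 -> 0
  row 14 [1110]: F1=0 F2=1 -> F1&~F2 -> 0
  row 15 [1111]: F1=1 F2=0 -> F1&~F2 -> 1
Full result column, 4 rows per line (u,v fixed per line; w,z runs 00..11 left to right):
  rows 0-3 [u,v=00]: 0001  = hex 1
  rows 4-7 [u,v=01]: 0000  = hex 0
  rows 8-11 [u,v=10]: 0000  = hex 0
  rows 12-15 [u,v=11]: 0001  = hex 1
Counterexample vector (row 0 .. row 15) = 0001000000000001
Output column grouped in 4s = 0001 0000 0000 0001 = 0x1001
Convert to decimal digit by digit (value = value*16 + digit):
  1 -> 1
  1*16 + 0 = 16
  16*16 + 0 = 256
  256*16 + 1 = 4097
Decimal = 4097

4097


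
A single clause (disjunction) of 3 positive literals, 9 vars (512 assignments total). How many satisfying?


Step 1: Total=2^9=512
Step 2: Unsat when all 3 false: 2^6=64
Step 3: Sat=512-64=448

448


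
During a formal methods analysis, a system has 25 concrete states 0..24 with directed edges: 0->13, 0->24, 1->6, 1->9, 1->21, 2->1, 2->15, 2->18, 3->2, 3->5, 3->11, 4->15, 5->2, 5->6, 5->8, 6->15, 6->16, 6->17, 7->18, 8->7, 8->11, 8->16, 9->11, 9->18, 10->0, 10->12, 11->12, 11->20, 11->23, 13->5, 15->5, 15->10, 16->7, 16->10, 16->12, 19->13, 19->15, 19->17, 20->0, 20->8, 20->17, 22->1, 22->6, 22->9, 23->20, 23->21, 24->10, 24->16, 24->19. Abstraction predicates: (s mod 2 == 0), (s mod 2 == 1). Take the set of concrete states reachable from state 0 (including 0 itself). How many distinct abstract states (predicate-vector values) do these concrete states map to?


BFS from 0:
Concrete reachable: {0, 1, 2, 5, 6, 7, 8, 9, 10, 11, 12, 13, 15, 16, 17, 18, 19, 20, 21, 23, 24}
Abstract via predicates (s mod 2 == 0), (s mod 2 == 1):
  (0,1) <- {1, 5, 7, 9, 11, 13, 15, 17, 19, 21, 23}
  (1,0) <- {0, 2, 6, 8, 10, 12, 16, 18, 20, 24}
Distinct abstract states = 2

2


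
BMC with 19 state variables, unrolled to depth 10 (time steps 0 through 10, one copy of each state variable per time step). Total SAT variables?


BMC unrolls to depth k, creating one copy of each state var for steps 0..k.
Step count = 10 + 1 = 11 (steps 0 through 10)
Vars per step = 19
Total = 19 * 11 = 209

209


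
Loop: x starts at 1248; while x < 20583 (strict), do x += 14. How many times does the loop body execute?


Step 1: x goes from 1248 toward 20583 by 14; the body runs while x<20583, so iterations = ceil((bound-start)/step)
Step 2: Distance=19335
Step 3: ceil(19335/14)=1382

1382


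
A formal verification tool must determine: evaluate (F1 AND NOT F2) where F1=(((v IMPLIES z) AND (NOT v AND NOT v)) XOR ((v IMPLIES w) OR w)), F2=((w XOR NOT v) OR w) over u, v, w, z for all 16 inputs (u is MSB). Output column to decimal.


F1 = (((v IMPLIES z) AND (NOT v AND NOT v)) XOR ((v IMPLIES w) OR w))
F2 = ((w XOR NOT v) OR w)
Counterexample to F1=>F2 is where F1=1 and F2=0.
Evaluate each row (bits = u,v,w,z, MSB first):
  row 0 [0000]: F1=0 F2=1 -> F1&~F2 -> 0
  row 1 [0001]: F1=0 F2=1 -> F1&~F2 -> 0
  row 2 [0010]: F1=0 F2=1 -> F1&~F2 -> 0
  row 3 [0011]: F1=0 F2=1 -> F1&~F2 -> 0
  row 4 [0100]: F1=0 F2=0 -> F1&~F2 -> 0
  row 5 [0101]: F1=0 F2=0 -> F1&~F2 -> 0
  row 6 [0110]: F1=1 F2=1 -> F1&~F2 -> 0
  row 7 [0111]: F1=1 F2=1 -> F1&~F2 -> 0
  row 8 [1000]: F1=0 F2=1 -> F1&~F2 -> 0
  row 9 [1001]: F1=0 F2=1 -> F1&~F2 -> 0
  row 10 [1010]: F1=0 F2=1 -> F1&~F2 -> 0
  row 11 [1011]: F1=0 F2=1 -> F1&~F2 -> 0
  row 12 [1100]: F1=0 F2=0 -> F1&~F2 -> 0
  row 13 [1101]: F1=0 F2=0 -> F1&~F2 -> 0
  row 14 [1110]: F1=1 F2=1 -> F1&~F2 -> 0
  row 15 [1111]: F1=1 F2=1 -> F1&~F2 -> 0
Full result column, 4 rows per line (u,v fixed per line; w,z runs 00..11 left to right):
  rows 0-3 [u,v=00]: 0000  = hex 0
  rows 4-7 [u,v=01]: 0000  = hex 0
  rows 8-11 [u,v=10]: 0000  = hex 0
  rows 12-15 [u,v=11]: 0000  = hex 0
Counterexample vector (row 0 .. row 15) = 0000000000000000
Output column grouped in 4s = 0000 0000 0000 0000 = 0x0000
Convert to decimal digit by digit (value = value*16 + digit):
  0 -> 0
  0*16 + 0 = 0
  0*16 + 0 = 0
  0*16 + 0 = 0
Decimal = 0

0


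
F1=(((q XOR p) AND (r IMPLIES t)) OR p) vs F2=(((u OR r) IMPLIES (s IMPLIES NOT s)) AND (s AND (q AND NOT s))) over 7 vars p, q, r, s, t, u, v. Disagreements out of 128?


F1 = (((q XOR p) AND (r IMPLIES t)) OR p)
F2 = (((u OR r) IMPLIES (s IMPLIES NOT s)) AND (s AND (q AND NOT s)))
Evaluate both on each of 128 rows (bits = p,q,r,s,t,u,v):
  row 0 [0000000]: F1=0 F2=0 -> 0
  row 1 [0000001]: F1=0 F2=0 -> 0
  row 2 [0000010]: F1=0 F2=0 -> 0
  row 3 [0000011]: F1=0 F2=0 -> 0
  row 4 [0000100]: F1=0 F2=0 -> 0
  (every remaining row is evaluated the same way; all 128 results are listed next)
Full result column, 8 rows per line (p,q,r,s fixed per line; t,u,v runs 000..111 left to right):
  rows 0-7 [p,q,r,s=0000]: 00000000  (ones: 0)
  rows 8-15 [p,q,r,s=0001]: 00000000  (ones: 0)
  rows 16-23 [p,q,r,s=0010]: 00000000  (ones: 0)
  rows 24-31 [p,q,r,s=0011]: 00000000  (ones: 0)
  rows 32-39 [p,q,r,s=0100]: 11111111  (ones: 8)
  rows 40-47 [p,q,r,s=0101]: 11111111  (ones: 8)
  rows 48-55 [p,q,r,s=0110]: 00001111  (ones: 4)
  rows 56-63 [p,q,r,s=0111]: 00001111  (ones: 4)
  rows 64-71 [p,q,r,s=1000]: 11111111  (ones: 8)
  rows 72-79 [p,q,r,s=1001]: 11111111  (ones: 8)
  rows 80-87 [p,q,r,s=1010]: 11111111  (ones: 8)
  rows 88-95 [p,q,r,s=1011]: 11111111  (ones: 8)
  rows 96-103 [p,q,r,s=1100]: 11111111  (ones: 8)
  rows 104-111 [p,q,r,s=1101]: 11111111  (ones: 8)
  rows 112-119 [p,q,r,s=1110]: 11111111  (ones: 8)
  rows 120-127 [p,q,r,s=1111]: 11111111  (ones: 8)
Disagreements = 0+0+0+0+8+8+4+4+8+8+8+8+8+8+8+8 = 88

88


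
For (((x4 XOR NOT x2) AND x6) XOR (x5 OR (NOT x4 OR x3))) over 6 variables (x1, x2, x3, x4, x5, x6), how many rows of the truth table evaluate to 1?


Formula: (((x4 XOR NOT x2) AND x6) XOR (x5 OR (NOT x4 OR x3))) over 6 vars (64 rows)
Evaluate each row (x1, x2, x3, x4, x5, x6 as bits, MSB first):
  row 0 [000000]: (((0 XOR NOT 0) AND 0) XOR (0 OR (NOT 0 OR 0))) -> 1
  row 1 [000001]: (((0 XOR NOT 0) AND 1) XOR (0 OR (NOT 0 OR 0))) -> 0
  row 2 [000010]: (((0 XOR NOT 0) AND 0) XOR (1 OR (NOT 0 OR 0))) -> 1
  row 3 [000011]: (((0 XOR NOT 0) AND 1) XOR (1 OR (NOT 0 OR 0))) -> 0
  row 4 [000100]: (((1 XOR NOT 0) AND 0) XOR (0 OR (NOT 1 OR 0))) -> 0
  (every remaining row is evaluated the same way; all 64 results are listed next)
Full result column, 8 rows per line (x1,x2,x3 fixed per line; x4,x5,x6 runs 000..111 left to right):
  rows 0-7 [x1,x2,x3=000]: 10100011  (ones: 4)
  rows 8-15 [x1,x2,x3=001]: 10101111  (ones: 6)
  rows 16-23 [x1,x2,x3=010]: 11110110  (ones: 6)
  rows 24-31 [x1,x2,x3=011]: 11111010  (ones: 6)
  rows 32-39 [x1,x2,x3=100]: 10100011  (ones: 4)
  rows 40-47 [x1,x2,x3=101]: 10101111  (ones: 6)
  rows 48-55 [x1,x2,x3=110]: 11110110  (ones: 6)
  rows 56-63 [x1,x2,x3=111]: 11111010  (ones: 6)
Count of 1-rows = 4+6+6+6+4+6+6+6 = 44

44


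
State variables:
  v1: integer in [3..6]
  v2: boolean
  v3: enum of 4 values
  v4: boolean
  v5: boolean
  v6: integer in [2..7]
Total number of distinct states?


State space = product of domain sizes of all variables.
Domain sizes:
  v1 (integer in [3..6]): 4
  v2 (boolean): 2
  v3 (enum of 4 values): 4
  v4 (boolean): 2
  v5 (boolean): 2
  v6 (integer in [2..7]): 6
Product = 4 * 2 * 4 * 2 * 2 * 6 = 768

768


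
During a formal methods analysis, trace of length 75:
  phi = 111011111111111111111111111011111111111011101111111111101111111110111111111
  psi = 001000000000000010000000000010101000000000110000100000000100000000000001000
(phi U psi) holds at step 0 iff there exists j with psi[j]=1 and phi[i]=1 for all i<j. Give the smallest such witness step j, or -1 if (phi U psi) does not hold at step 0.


(phi U psi) at 0: need smallest j with psi[j]=1 and phi[i]=1 for all i in [0,j).
Scan from step 0:
  step 0: phi=1, psi=0 -> continue
  step 1: phi=1, psi=0 -> continue
  step 2: psi=1 and phi held for [0,2) -> witness found
Witness step = 2

2


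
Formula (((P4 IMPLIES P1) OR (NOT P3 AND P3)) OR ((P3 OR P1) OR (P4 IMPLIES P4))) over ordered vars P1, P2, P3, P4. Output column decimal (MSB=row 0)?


Formula: (((P4 IMPLIES P1) OR (NOT P3 AND P3)) OR ((P3 OR P1) OR (P4 IMPLIES P4))) over P1, P2, P3, P4 (16 rows)
Evaluate each row (bits = P1,P2,P3,P4, MSB first):
  row 0 [0000]: (((0 IMPLIES 0) OR (NOT 0 AND 0)) OR ((0 OR 0) OR (0 IMPLIES 0))) -> 1
  row 1 [0001]: (((1 IMPLIES 0) OR (NOT 0 AND 0)) OR ((0 OR 0) OR (1 IMPLIES 1))) -> 1
  row 2 [0010]: (((0 IMPLIES 0) OR (NOT 1 AND 1)) OR ((1 OR 0) OR (0 IMPLIES 0))) -> 1
  row 3 [0011]: (((1 IMPLIES 0) OR (NOT 1 AND 1)) OR ((1 OR 0) OR (1 IMPLIES 1))) -> 1
  row 4 [0100]: (((0 IMPLIES 0) OR (NOT 0 AND 0)) OR ((0 OR 0) OR (0 IMPLIES 0))) -> 1
  row 5 [0101]: (((1 IMPLIES 0) OR (NOT 0 AND 0)) OR ((0 OR 0) OR (1 IMPLIES 1))) -> 1
  row 6 [0110]: (((0 IMPLIES 0) OR (NOT 1 AND 1)) OR ((1 OR 0) OR (0 IMPLIES 0))) -> 1
  row 7 [0111]: (((1 IMPLIES 0) OR (NOT 1 AND 1)) OR ((1 OR 0) OR (1 IMPLIES 1))) -> 1
  row 8 [1000]: (((0 IMPLIES 1) OR (NOT 0 AND 0)) OR ((0 OR 1) OR (0 IMPLIES 0))) -> 1
  row 9 [1001]: (((1 IMPLIES 1) OR (NOT 0 AND 0)) OR ((0 OR 1) OR (1 IMPLIES 1))) -> 1
  row 10 [1010]: (((0 IMPLIES 1) OR (NOT 1 AND 1)) OR ((1 OR 1) OR (0 IMPLIES 0))) -> 1
  row 11 [1011]: (((1 IMPLIES 1) OR (NOT 1 AND 1)) OR ((1 OR 1) OR (1 IMPLIES 1))) -> 1
  row 12 [1100]: (((0 IMPLIES 1) OR (NOT 0 AND 0)) OR ((0 OR 1) OR (0 IMPLIES 0))) -> 1
  row 13 [1101]: (((1 IMPLIES 1) OR (NOT 0 AND 0)) OR ((0 OR 1) OR (1 IMPLIES 1))) -> 1
  row 14 [1110]: (((0 IMPLIES 1) OR (NOT 1 AND 1)) OR ((1 OR 1) OR (0 IMPLIES 0))) -> 1
  row 15 [1111]: (((1 IMPLIES 1) OR (NOT 1 AND 1)) OR ((1 OR 1) OR (1 IMPLIES 1))) -> 1
Full result column, 4 rows per line (P1,P2 fixed per line; P3,P4 runs 00..11 left to right):
  rows 0-3 [P1,P2=00]: 1111  = hex F
  rows 4-7 [P1,P2=01]: 1111  = hex F
  rows 8-11 [P1,P2=10]: 1111  = hex F
  rows 12-15 [P1,P2=11]: 1111  = hex F
Output column (row 0 .. row 15) = 1111111111111111
Output column grouped in 4s = 1111 1111 1111 1111 = 0xFFFF
Convert to decimal digit by digit (value = value*16 + digit):
  F -> 15
  15*16 + 15 (F) = 255
  255*16 + 15 (F) = 4095
  4095*16 + 15 (F) = 65535
Decimal = 65535

65535
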